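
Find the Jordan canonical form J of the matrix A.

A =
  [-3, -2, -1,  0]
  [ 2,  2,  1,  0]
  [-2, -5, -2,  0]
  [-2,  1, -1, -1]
J_3(-1) ⊕ J_1(-1)

The characteristic polynomial is
  det(x·I − A) = x^4 + 4*x^3 + 6*x^2 + 4*x + 1 = (x + 1)^4

Eigenvalues and multiplicities (the geometric multiplicity of λ is n − rank(A − λI), which equals the number of Jordan blocks for λ):
  λ = -1: algebraic multiplicity = 4, geometric multiplicity = 2

Determining the block sizes for each eigenvalue:
  λ = -1: with am = 4 and gm = 2, the partition is not yet determined (e.g. several partitions of 4 into 2 parts exist). Let N = A − (-1)·I. Computing rank(N^1) = 2, rank(N^2) = 1, rank(N^3) = 0; the number of blocks of size ≥ j is rank(N^{j−1}) − rank(N^j), giving [2, 1, 1]. So we have 1 block(s) of size 3, 1 block(s) of size 1 → block sizes [3, 1]

Assembling the blocks gives a Jordan form
J =
  [-1,  1,  0,  0]
  [ 0, -1,  1,  0]
  [ 0,  0, -1,  0]
  [ 0,  0,  0, -1]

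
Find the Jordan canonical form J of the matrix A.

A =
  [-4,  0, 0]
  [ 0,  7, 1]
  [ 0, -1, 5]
J_1(-4) ⊕ J_2(6)

The characteristic polynomial is
  det(x·I − A) = x^3 - 8*x^2 - 12*x + 144 = (x - 6)^2*(x + 4)

Eigenvalues and multiplicities (the geometric multiplicity of λ is n − rank(A − λI), which equals the number of Jordan blocks for λ):
  λ = -4: algebraic multiplicity = 1, geometric multiplicity = 1
  λ = 6: algebraic multiplicity = 2, geometric multiplicity = 1

Determining the block sizes for each eigenvalue:
  λ = -4: one block (gm = 1), so the single block has size am = 1 → block sizes [1]
  λ = 6: one block (gm = 1), so the single block has size am = 2 → block sizes [2]

Assembling the blocks gives a Jordan form
J =
  [-4, 0, 0]
  [ 0, 6, 1]
  [ 0, 0, 6]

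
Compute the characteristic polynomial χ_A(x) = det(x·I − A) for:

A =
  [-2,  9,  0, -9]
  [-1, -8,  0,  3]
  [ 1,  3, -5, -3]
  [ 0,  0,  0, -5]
x^4 + 20*x^3 + 150*x^2 + 500*x + 625

Expanding det(x·I − A) (e.g. by cofactor expansion or by noting that A is similar to its Jordan form J, which has the same characteristic polynomial as A) gives
  χ_A(x) = x^4 + 20*x^3 + 150*x^2 + 500*x + 625
which factors as (x + 5)^4. The eigenvalues (with algebraic multiplicities) are λ = -5 with multiplicity 4.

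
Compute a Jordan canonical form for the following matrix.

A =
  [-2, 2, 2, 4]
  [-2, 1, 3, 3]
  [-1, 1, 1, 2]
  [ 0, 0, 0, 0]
J_3(0) ⊕ J_1(0)

The characteristic polynomial is
  det(x·I − A) = x^4

Eigenvalues and multiplicities (the geometric multiplicity of λ is n − rank(A − λI), which equals the number of Jordan blocks for λ):
  λ = 0: algebraic multiplicity = 4, geometric multiplicity = 2

Determining the block sizes for each eigenvalue:
  λ = 0: with am = 4 and gm = 2, the partition is not yet determined (e.g. several partitions of 4 into 2 parts exist). Let N = A − (0)·I. Computing rank(N^1) = 2, rank(N^2) = 1, rank(N^3) = 0; the number of blocks of size ≥ j is rank(N^{j−1}) − rank(N^j), giving [2, 1, 1]. So we have 1 block(s) of size 3, 1 block(s) of size 1 → block sizes [3, 1]

Assembling the blocks gives a Jordan form
J =
  [0, 1, 0, 0]
  [0, 0, 1, 0]
  [0, 0, 0, 0]
  [0, 0, 0, 0]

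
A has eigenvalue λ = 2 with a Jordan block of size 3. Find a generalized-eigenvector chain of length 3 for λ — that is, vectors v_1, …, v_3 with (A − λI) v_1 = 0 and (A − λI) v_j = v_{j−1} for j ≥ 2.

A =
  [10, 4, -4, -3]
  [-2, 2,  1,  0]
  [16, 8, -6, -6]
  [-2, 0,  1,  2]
A Jordan chain for λ = 2 of length 3:
v_1 = (-2, 0, -4, 0)ᵀ
v_2 = (8, -2, 16, -2)ᵀ
v_3 = (1, 0, 0, 0)ᵀ

Let N = A − (2)·I. We want v_3 with N^3 v_3 = 0 but N^2 v_3 ≠ 0; then v_{j-1} := N · v_j for j = 3, …, 2.

Pick v_3 = (1, 0, 0, 0)ᵀ.
Then v_2 = N · v_3 = (8, -2, 16, -2)ᵀ.
Then v_1 = N · v_2 = (-2, 0, -4, 0)ᵀ.

Sanity check: (A − (2)·I) v_1 = (0, 0, 0, 0)ᵀ = 0. ✓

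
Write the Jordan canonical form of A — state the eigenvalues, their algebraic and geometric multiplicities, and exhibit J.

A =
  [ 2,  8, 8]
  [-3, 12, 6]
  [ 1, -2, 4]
J_2(6) ⊕ J_1(6)

The characteristic polynomial is
  det(x·I − A) = x^3 - 18*x^2 + 108*x - 216 = (x - 6)^3

Eigenvalues and multiplicities (the geometric multiplicity of λ is n − rank(A − λI), which equals the number of Jordan blocks for λ):
  λ = 6: algebraic multiplicity = 3, geometric multiplicity = 2

Determining the block sizes for each eigenvalue:
  λ = 6: 2 blocks summing to 3 forces exactly one block of size 2 and the rest size 1 → block sizes [2, 1]

Assembling the blocks gives a Jordan form
J =
  [6, 1, 0]
  [0, 6, 0]
  [0, 0, 6]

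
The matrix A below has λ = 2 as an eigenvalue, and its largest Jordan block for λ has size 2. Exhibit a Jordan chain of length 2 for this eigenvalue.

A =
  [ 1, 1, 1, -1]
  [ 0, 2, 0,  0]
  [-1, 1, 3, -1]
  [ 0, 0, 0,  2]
A Jordan chain for λ = 2 of length 2:
v_1 = (-1, 0, -1, 0)ᵀ
v_2 = (1, 0, 0, 0)ᵀ

Let N = A − (2)·I. We want v_2 with N^2 v_2 = 0 but N^1 v_2 ≠ 0; then v_{j-1} := N · v_j for j = 2, …, 2.

Pick v_2 = (1, 0, 0, 0)ᵀ.
Then v_1 = N · v_2 = (-1, 0, -1, 0)ᵀ.

Sanity check: (A − (2)·I) v_1 = (0, 0, 0, 0)ᵀ = 0. ✓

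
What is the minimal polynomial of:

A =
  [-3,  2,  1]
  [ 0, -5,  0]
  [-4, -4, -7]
x^2 + 10*x + 25

The characteristic polynomial is χ_A(x) = (x + 5)^3, so the eigenvalues are known. The minimal polynomial is
  m_A(x) = Π_λ (x − λ)^{k_λ}
where k_λ is the size of the *largest* Jordan block for λ (equivalently, the smallest k with (A − λI)^k v = 0 for every generalised eigenvector v of λ).

  λ = -5: largest Jordan block has size 2, contributing (x + 5)^2

So m_A(x) = (x + 5)^2 = x^2 + 10*x + 25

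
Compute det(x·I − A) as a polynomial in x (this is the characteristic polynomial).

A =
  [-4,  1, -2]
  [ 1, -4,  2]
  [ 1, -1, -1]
x^3 + 9*x^2 + 27*x + 27

Expanding det(x·I − A) (e.g. by cofactor expansion or by noting that A is similar to its Jordan form J, which has the same characteristic polynomial as A) gives
  χ_A(x) = x^3 + 9*x^2 + 27*x + 27
which factors as (x + 3)^3. The eigenvalues (with algebraic multiplicities) are λ = -3 with multiplicity 3.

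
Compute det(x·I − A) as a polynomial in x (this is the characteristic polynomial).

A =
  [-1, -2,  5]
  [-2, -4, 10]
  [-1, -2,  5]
x^3

Expanding det(x·I − A) (e.g. by cofactor expansion or by noting that A is similar to its Jordan form J, which has the same characteristic polynomial as A) gives
  χ_A(x) = x^3
which factors as x^3. The eigenvalues (with algebraic multiplicities) are λ = 0 with multiplicity 3.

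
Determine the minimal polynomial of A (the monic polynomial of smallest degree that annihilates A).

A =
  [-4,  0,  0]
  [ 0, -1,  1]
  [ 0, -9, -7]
x^2 + 8*x + 16

The characteristic polynomial is χ_A(x) = (x + 4)^3, so the eigenvalues are known. The minimal polynomial is
  m_A(x) = Π_λ (x − λ)^{k_λ}
where k_λ is the size of the *largest* Jordan block for λ (equivalently, the smallest k with (A − λI)^k v = 0 for every generalised eigenvector v of λ).

  λ = -4: largest Jordan block has size 2, contributing (x + 4)^2

So m_A(x) = (x + 4)^2 = x^2 + 8*x + 16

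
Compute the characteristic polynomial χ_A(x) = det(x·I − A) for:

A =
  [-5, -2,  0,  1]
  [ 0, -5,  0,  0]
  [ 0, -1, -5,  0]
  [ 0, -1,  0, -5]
x^4 + 20*x^3 + 150*x^2 + 500*x + 625

Expanding det(x·I − A) (e.g. by cofactor expansion or by noting that A is similar to its Jordan form J, which has the same characteristic polynomial as A) gives
  χ_A(x) = x^4 + 20*x^3 + 150*x^2 + 500*x + 625
which factors as (x + 5)^4. The eigenvalues (with algebraic multiplicities) are λ = -5 with multiplicity 4.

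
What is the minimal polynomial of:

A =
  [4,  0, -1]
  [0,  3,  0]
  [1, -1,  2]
x^3 - 9*x^2 + 27*x - 27

The characteristic polynomial is χ_A(x) = (x - 3)^3, so the eigenvalues are known. The minimal polynomial is
  m_A(x) = Π_λ (x − λ)^{k_λ}
where k_λ is the size of the *largest* Jordan block for λ (equivalently, the smallest k with (A − λI)^k v = 0 for every generalised eigenvector v of λ).

  λ = 3: largest Jordan block has size 3, contributing (x − 3)^3

So m_A(x) = (x - 3)^3 = x^3 - 9*x^2 + 27*x - 27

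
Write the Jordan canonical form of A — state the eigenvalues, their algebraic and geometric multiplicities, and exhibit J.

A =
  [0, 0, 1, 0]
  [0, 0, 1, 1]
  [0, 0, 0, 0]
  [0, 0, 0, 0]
J_2(0) ⊕ J_2(0)

The characteristic polynomial is
  det(x·I − A) = x^4

Eigenvalues and multiplicities (the geometric multiplicity of λ is n − rank(A − λI), which equals the number of Jordan blocks for λ):
  λ = 0: algebraic multiplicity = 4, geometric multiplicity = 2

Determining the block sizes for each eigenvalue:
  λ = 0: with am = 4 and gm = 2, the partition is not yet determined (e.g. several partitions of 4 into 2 parts exist). Let N = A − (0)·I. Computing rank(N^1) = 2, rank(N^2) = 0; the number of blocks of size ≥ j is rank(N^{j−1}) − rank(N^j), giving [2, 2]. So we have 2 block(s) of size 2 → block sizes [2, 2]

Assembling the blocks gives a Jordan form
J =
  [0, 1, 0, 0]
  [0, 0, 0, 0]
  [0, 0, 0, 1]
  [0, 0, 0, 0]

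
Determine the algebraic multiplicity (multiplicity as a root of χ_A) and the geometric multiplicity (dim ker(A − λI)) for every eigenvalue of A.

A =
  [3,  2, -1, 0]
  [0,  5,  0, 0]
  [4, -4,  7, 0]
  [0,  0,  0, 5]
λ = 5: alg = 4, geom = 3

Step 1 — factor the characteristic polynomial to read off the algebraic multiplicities:
  χ_A(x) = (x - 5)^4

Step 2 — compute geometric multiplicities via the rank-nullity identity g(λ) = n − rank(A − λI):
  rank(A − (5)·I) = 1, so dim ker(A − (5)·I) = n − 1 = 3

Summary:
  λ = 5: algebraic multiplicity = 4, geometric multiplicity = 3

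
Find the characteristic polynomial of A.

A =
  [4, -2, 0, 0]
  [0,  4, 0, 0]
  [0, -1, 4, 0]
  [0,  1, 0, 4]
x^4 - 16*x^3 + 96*x^2 - 256*x + 256

Expanding det(x·I − A) (e.g. by cofactor expansion or by noting that A is similar to its Jordan form J, which has the same characteristic polynomial as A) gives
  χ_A(x) = x^4 - 16*x^3 + 96*x^2 - 256*x + 256
which factors as (x - 4)^4. The eigenvalues (with algebraic multiplicities) are λ = 4 with multiplicity 4.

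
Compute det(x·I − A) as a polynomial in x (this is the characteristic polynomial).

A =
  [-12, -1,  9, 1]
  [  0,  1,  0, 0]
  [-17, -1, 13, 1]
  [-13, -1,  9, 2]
x^4 - 4*x^3 + 6*x^2 - 4*x + 1

Expanding det(x·I − A) (e.g. by cofactor expansion or by noting that A is similar to its Jordan form J, which has the same characteristic polynomial as A) gives
  χ_A(x) = x^4 - 4*x^3 + 6*x^2 - 4*x + 1
which factors as (x - 1)^4. The eigenvalues (with algebraic multiplicities) are λ = 1 with multiplicity 4.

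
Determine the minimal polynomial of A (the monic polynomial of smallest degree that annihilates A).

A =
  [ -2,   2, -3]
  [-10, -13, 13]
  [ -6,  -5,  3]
x^3 + 12*x^2 + 48*x + 64

The characteristic polynomial is χ_A(x) = (x + 4)^3, so the eigenvalues are known. The minimal polynomial is
  m_A(x) = Π_λ (x − λ)^{k_λ}
where k_λ is the size of the *largest* Jordan block for λ (equivalently, the smallest k with (A − λI)^k v = 0 for every generalised eigenvector v of λ).

  λ = -4: largest Jordan block has size 3, contributing (x + 4)^3

So m_A(x) = (x + 4)^3 = x^3 + 12*x^2 + 48*x + 64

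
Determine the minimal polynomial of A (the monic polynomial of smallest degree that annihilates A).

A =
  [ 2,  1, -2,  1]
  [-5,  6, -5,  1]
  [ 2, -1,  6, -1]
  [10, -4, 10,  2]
x^3 - 12*x^2 + 48*x - 64

The characteristic polynomial is χ_A(x) = (x - 4)^4, so the eigenvalues are known. The minimal polynomial is
  m_A(x) = Π_λ (x − λ)^{k_λ}
where k_λ is the size of the *largest* Jordan block for λ (equivalently, the smallest k with (A − λI)^k v = 0 for every generalised eigenvector v of λ).

  λ = 4: largest Jordan block has size 3, contributing (x − 4)^3

So m_A(x) = (x - 4)^3 = x^3 - 12*x^2 + 48*x - 64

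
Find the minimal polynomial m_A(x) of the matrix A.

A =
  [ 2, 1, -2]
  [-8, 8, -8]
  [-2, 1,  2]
x^2 - 8*x + 16

The characteristic polynomial is χ_A(x) = (x - 4)^3, so the eigenvalues are known. The minimal polynomial is
  m_A(x) = Π_λ (x − λ)^{k_λ}
where k_λ is the size of the *largest* Jordan block for λ (equivalently, the smallest k with (A − λI)^k v = 0 for every generalised eigenvector v of λ).

  λ = 4: largest Jordan block has size 2, contributing (x − 4)^2

So m_A(x) = (x - 4)^2 = x^2 - 8*x + 16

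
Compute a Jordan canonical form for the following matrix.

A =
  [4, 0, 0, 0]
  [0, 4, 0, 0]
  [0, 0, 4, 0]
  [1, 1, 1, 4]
J_2(4) ⊕ J_1(4) ⊕ J_1(4)

The characteristic polynomial is
  det(x·I − A) = x^4 - 16*x^3 + 96*x^2 - 256*x + 256 = (x - 4)^4

Eigenvalues and multiplicities (the geometric multiplicity of λ is n − rank(A − λI), which equals the number of Jordan blocks for λ):
  λ = 4: algebraic multiplicity = 4, geometric multiplicity = 3

Determining the block sizes for each eigenvalue:
  λ = 4: 3 blocks summing to 4 forces exactly one block of size 2 and the rest size 1 → block sizes [2, 1, 1]

Assembling the blocks gives a Jordan form
J =
  [4, 1, 0, 0]
  [0, 4, 0, 0]
  [0, 0, 4, 0]
  [0, 0, 0, 4]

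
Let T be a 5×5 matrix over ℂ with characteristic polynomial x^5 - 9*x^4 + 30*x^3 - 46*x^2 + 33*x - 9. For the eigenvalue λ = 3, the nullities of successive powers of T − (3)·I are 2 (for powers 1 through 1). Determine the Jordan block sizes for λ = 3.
Block sizes for λ = 3: [1, 1]

From the dimensions of kernels of powers, the number of Jordan blocks of size at least j is d_j − d_{j−1} where d_j = dim ker(N^j) (with d_0 = 0). Computing the differences gives [2].
The number of blocks of size exactly k is (#blocks of size ≥ k) − (#blocks of size ≥ k + 1), so the partition is: 2 block(s) of size 1.
In nonincreasing order the block sizes are [1, 1].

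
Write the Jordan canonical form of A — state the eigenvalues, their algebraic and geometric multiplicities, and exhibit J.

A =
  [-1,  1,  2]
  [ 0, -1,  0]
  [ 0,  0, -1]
J_2(-1) ⊕ J_1(-1)

The characteristic polynomial is
  det(x·I − A) = x^3 + 3*x^2 + 3*x + 1 = (x + 1)^3

Eigenvalues and multiplicities (the geometric multiplicity of λ is n − rank(A − λI), which equals the number of Jordan blocks for λ):
  λ = -1: algebraic multiplicity = 3, geometric multiplicity = 2

Determining the block sizes for each eigenvalue:
  λ = -1: 2 blocks summing to 3 forces exactly one block of size 2 and the rest size 1 → block sizes [2, 1]

Assembling the blocks gives a Jordan form
J =
  [-1,  1,  0]
  [ 0, -1,  0]
  [ 0,  0, -1]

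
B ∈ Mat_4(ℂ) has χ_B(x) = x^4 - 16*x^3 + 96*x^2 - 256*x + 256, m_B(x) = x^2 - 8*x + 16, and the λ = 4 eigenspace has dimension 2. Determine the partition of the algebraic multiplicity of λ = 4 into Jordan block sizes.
Block sizes for λ = 4: [2, 2]

Step 1 — from the characteristic polynomial, algebraic multiplicity of λ = 4 is 4. From dim ker(B − (4)·I) = 2, there are exactly 2 Jordan blocks for λ = 4.
Step 2 — from the minimal polynomial, the factor (x − 4)^2 tells us the largest block for λ = 4 has size 2.
Step 3 — with total size 4, 2 blocks, and largest block 2, the block sizes (in nonincreasing order) are [2, 2].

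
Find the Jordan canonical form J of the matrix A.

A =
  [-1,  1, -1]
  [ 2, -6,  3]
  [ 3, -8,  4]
J_3(-1)

The characteristic polynomial is
  det(x·I − A) = x^3 + 3*x^2 + 3*x + 1 = (x + 1)^3

Eigenvalues and multiplicities (the geometric multiplicity of λ is n − rank(A − λI), which equals the number of Jordan blocks for λ):
  λ = -1: algebraic multiplicity = 3, geometric multiplicity = 1

Determining the block sizes for each eigenvalue:
  λ = -1: one block (gm = 1), so the single block has size am = 3 → block sizes [3]

Assembling the blocks gives a Jordan form
J =
  [-1,  1,  0]
  [ 0, -1,  1]
  [ 0,  0, -1]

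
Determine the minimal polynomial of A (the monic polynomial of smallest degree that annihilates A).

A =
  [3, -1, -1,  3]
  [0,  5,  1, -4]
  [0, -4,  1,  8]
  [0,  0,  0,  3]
x^3 - 9*x^2 + 27*x - 27

The characteristic polynomial is χ_A(x) = (x - 3)^4, so the eigenvalues are known. The minimal polynomial is
  m_A(x) = Π_λ (x − λ)^{k_λ}
where k_λ is the size of the *largest* Jordan block for λ (equivalently, the smallest k with (A − λI)^k v = 0 for every generalised eigenvector v of λ).

  λ = 3: largest Jordan block has size 3, contributing (x − 3)^3

So m_A(x) = (x - 3)^3 = x^3 - 9*x^2 + 27*x - 27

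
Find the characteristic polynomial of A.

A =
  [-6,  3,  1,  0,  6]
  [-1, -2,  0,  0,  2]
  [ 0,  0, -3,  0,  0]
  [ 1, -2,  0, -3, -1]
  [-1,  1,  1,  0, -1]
x^5 + 15*x^4 + 90*x^3 + 270*x^2 + 405*x + 243

Expanding det(x·I − A) (e.g. by cofactor expansion or by noting that A is similar to its Jordan form J, which has the same characteristic polynomial as A) gives
  χ_A(x) = x^5 + 15*x^4 + 90*x^3 + 270*x^2 + 405*x + 243
which factors as (x + 3)^5. The eigenvalues (with algebraic multiplicities) are λ = -3 with multiplicity 5.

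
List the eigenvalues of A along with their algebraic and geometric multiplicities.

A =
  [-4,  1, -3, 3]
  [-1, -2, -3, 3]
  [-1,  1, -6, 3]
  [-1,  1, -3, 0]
λ = -3: alg = 4, geom = 3

Step 1 — factor the characteristic polynomial to read off the algebraic multiplicities:
  χ_A(x) = (x + 3)^4

Step 2 — compute geometric multiplicities via the rank-nullity identity g(λ) = n − rank(A − λI):
  rank(A − (-3)·I) = 1, so dim ker(A − (-3)·I) = n − 1 = 3

Summary:
  λ = -3: algebraic multiplicity = 4, geometric multiplicity = 3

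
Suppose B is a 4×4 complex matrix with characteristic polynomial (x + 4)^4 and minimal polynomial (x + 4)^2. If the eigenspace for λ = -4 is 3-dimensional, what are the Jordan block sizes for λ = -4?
Block sizes for λ = -4: [2, 1, 1]

Step 1 — from the characteristic polynomial, algebraic multiplicity of λ = -4 is 4. From dim ker(B − (-4)·I) = 3, there are exactly 3 Jordan blocks for λ = -4.
Step 2 — from the minimal polynomial, the factor (x + 4)^2 tells us the largest block for λ = -4 has size 2.
Step 3 — with total size 4, 3 blocks, and largest block 2, the block sizes (in nonincreasing order) are [2, 1, 1].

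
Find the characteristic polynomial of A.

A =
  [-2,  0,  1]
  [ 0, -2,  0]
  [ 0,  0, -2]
x^3 + 6*x^2 + 12*x + 8

Expanding det(x·I − A) (e.g. by cofactor expansion or by noting that A is similar to its Jordan form J, which has the same characteristic polynomial as A) gives
  χ_A(x) = x^3 + 6*x^2 + 12*x + 8
which factors as (x + 2)^3. The eigenvalues (with algebraic multiplicities) are λ = -2 with multiplicity 3.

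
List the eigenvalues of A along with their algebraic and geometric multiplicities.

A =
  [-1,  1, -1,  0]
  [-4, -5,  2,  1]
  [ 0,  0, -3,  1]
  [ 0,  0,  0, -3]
λ = -3: alg = 4, geom = 2

Step 1 — factor the characteristic polynomial to read off the algebraic multiplicities:
  χ_A(x) = (x + 3)^4

Step 2 — compute geometric multiplicities via the rank-nullity identity g(λ) = n − rank(A − λI):
  rank(A − (-3)·I) = 2, so dim ker(A − (-3)·I) = n − 2 = 2

Summary:
  λ = -3: algebraic multiplicity = 4, geometric multiplicity = 2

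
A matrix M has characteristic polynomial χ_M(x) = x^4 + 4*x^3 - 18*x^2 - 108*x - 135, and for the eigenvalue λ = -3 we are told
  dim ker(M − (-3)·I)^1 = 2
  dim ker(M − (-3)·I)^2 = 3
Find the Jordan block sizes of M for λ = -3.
Block sizes for λ = -3: [2, 1]

From the dimensions of kernels of powers, the number of Jordan blocks of size at least j is d_j − d_{j−1} where d_j = dim ker(N^j) (with d_0 = 0). Computing the differences gives [2, 1].
The number of blocks of size exactly k is (#blocks of size ≥ k) − (#blocks of size ≥ k + 1), so the partition is: 1 block(s) of size 1, 1 block(s) of size 2.
In nonincreasing order the block sizes are [2, 1].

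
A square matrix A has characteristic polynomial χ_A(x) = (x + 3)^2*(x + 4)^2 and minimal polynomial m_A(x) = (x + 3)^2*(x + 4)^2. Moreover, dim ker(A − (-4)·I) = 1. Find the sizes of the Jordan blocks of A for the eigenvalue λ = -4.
Block sizes for λ = -4: [2]

Step 1 — from the characteristic polynomial, algebraic multiplicity of λ = -4 is 2. From dim ker(A − (-4)·I) = 1, there are exactly 1 Jordan blocks for λ = -4.
Step 2 — from the minimal polynomial, the factor (x + 4)^2 tells us the largest block for λ = -4 has size 2.
Step 3 — with total size 2, 1 blocks, and largest block 2, the block sizes (in nonincreasing order) are [2].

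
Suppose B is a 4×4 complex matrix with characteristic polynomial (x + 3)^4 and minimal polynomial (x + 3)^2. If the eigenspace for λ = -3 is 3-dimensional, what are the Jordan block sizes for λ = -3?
Block sizes for λ = -3: [2, 1, 1]

Step 1 — from the characteristic polynomial, algebraic multiplicity of λ = -3 is 4. From dim ker(B − (-3)·I) = 3, there are exactly 3 Jordan blocks for λ = -3.
Step 2 — from the minimal polynomial, the factor (x + 3)^2 tells us the largest block for λ = -3 has size 2.
Step 3 — with total size 4, 3 blocks, and largest block 2, the block sizes (in nonincreasing order) are [2, 1, 1].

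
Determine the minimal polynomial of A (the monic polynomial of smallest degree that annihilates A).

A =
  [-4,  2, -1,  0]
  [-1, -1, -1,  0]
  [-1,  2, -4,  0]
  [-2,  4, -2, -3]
x^2 + 6*x + 9

The characteristic polynomial is χ_A(x) = (x + 3)^4, so the eigenvalues are known. The minimal polynomial is
  m_A(x) = Π_λ (x − λ)^{k_λ}
where k_λ is the size of the *largest* Jordan block for λ (equivalently, the smallest k with (A − λI)^k v = 0 for every generalised eigenvector v of λ).

  λ = -3: largest Jordan block has size 2, contributing (x + 3)^2

So m_A(x) = (x + 3)^2 = x^2 + 6*x + 9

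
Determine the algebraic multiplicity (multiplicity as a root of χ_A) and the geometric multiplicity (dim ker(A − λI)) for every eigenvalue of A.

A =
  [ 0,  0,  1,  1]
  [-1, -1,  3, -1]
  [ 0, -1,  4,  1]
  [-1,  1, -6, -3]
λ = -1: alg = 2, geom = 1; λ = 1: alg = 2, geom = 1

Step 1 — factor the characteristic polynomial to read off the algebraic multiplicities:
  χ_A(x) = (x - 1)^2*(x + 1)^2

Step 2 — compute geometric multiplicities via the rank-nullity identity g(λ) = n − rank(A − λI):
  rank(A − (-1)·I) = 3, so dim ker(A − (-1)·I) = n − 3 = 1
  rank(A − (1)·I) = 3, so dim ker(A − (1)·I) = n − 3 = 1

Summary:
  λ = -1: algebraic multiplicity = 2, geometric multiplicity = 1
  λ = 1: algebraic multiplicity = 2, geometric multiplicity = 1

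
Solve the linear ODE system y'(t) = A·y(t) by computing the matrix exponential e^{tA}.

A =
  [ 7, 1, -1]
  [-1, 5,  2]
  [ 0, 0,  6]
e^{tA} =
  [t*exp(6*t) + exp(6*t), t*exp(6*t), t^2*exp(6*t)/2 - t*exp(6*t)]
  [-t*exp(6*t), -t*exp(6*t) + exp(6*t), -t^2*exp(6*t)/2 + 2*t*exp(6*t)]
  [0, 0, exp(6*t)]

Strategy: write A = P · J · P⁻¹ where J is a Jordan canonical form, so e^{tA} = P · e^{tJ} · P⁻¹, and e^{tJ} can be computed block-by-block.

A has Jordan form
J =
  [6, 1, 0]
  [0, 6, 1]
  [0, 0, 6]
(up to reordering of blocks).

Per-block formulas:
  For a 3×3 Jordan block J_3(6): exp(t · J_3(6)) = e^(6t)·(I + t·N + (t^2/2)·N^2), where N is the 3×3 nilpotent shift.

After assembling e^{tJ} and conjugating by P, we get:

e^{tA} =
  [t*exp(6*t) + exp(6*t), t*exp(6*t), t^2*exp(6*t)/2 - t*exp(6*t)]
  [-t*exp(6*t), -t*exp(6*t) + exp(6*t), -t^2*exp(6*t)/2 + 2*t*exp(6*t)]
  [0, 0, exp(6*t)]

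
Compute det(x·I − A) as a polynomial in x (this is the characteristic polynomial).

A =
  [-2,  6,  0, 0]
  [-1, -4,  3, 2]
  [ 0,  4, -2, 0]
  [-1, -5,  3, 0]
x^4 + 8*x^3 + 24*x^2 + 32*x + 16

Expanding det(x·I − A) (e.g. by cofactor expansion or by noting that A is similar to its Jordan form J, which has the same characteristic polynomial as A) gives
  χ_A(x) = x^4 + 8*x^3 + 24*x^2 + 32*x + 16
which factors as (x + 2)^4. The eigenvalues (with algebraic multiplicities) are λ = -2 with multiplicity 4.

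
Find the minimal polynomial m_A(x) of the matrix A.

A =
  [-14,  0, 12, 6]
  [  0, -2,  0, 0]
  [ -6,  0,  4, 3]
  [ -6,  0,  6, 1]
x^2 + 7*x + 10

The characteristic polynomial is χ_A(x) = (x + 2)^3*(x + 5), so the eigenvalues are known. The minimal polynomial is
  m_A(x) = Π_λ (x − λ)^{k_λ}
where k_λ is the size of the *largest* Jordan block for λ (equivalently, the smallest k with (A − λI)^k v = 0 for every generalised eigenvector v of λ).

  λ = -5: largest Jordan block has size 1, contributing (x + 5)
  λ = -2: largest Jordan block has size 1, contributing (x + 2)

So m_A(x) = (x + 2)*(x + 5) = x^2 + 7*x + 10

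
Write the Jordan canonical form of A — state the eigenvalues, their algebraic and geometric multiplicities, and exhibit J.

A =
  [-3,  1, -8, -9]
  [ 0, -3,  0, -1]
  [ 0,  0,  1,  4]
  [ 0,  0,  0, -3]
J_3(-3) ⊕ J_1(1)

The characteristic polynomial is
  det(x·I − A) = x^4 + 8*x^3 + 18*x^2 - 27 = (x - 1)*(x + 3)^3

Eigenvalues and multiplicities (the geometric multiplicity of λ is n − rank(A − λI), which equals the number of Jordan blocks for λ):
  λ = -3: algebraic multiplicity = 3, geometric multiplicity = 1
  λ = 1: algebraic multiplicity = 1, geometric multiplicity = 1

Determining the block sizes for each eigenvalue:
  λ = -3: one block (gm = 1), so the single block has size am = 3 → block sizes [3]
  λ = 1: one block (gm = 1), so the single block has size am = 1 → block sizes [1]

Assembling the blocks gives a Jordan form
J =
  [-3,  1,  0, 0]
  [ 0, -3,  1, 0]
  [ 0,  0, -3, 0]
  [ 0,  0,  0, 1]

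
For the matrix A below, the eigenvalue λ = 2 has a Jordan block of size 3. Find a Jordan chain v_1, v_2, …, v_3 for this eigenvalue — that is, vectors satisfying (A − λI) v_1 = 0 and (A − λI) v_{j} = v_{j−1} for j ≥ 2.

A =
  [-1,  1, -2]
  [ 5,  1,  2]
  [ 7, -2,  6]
A Jordan chain for λ = 2 of length 3:
v_1 = (0, -6, -3)ᵀ
v_2 = (-3, 5, 7)ᵀ
v_3 = (1, 0, 0)ᵀ

Let N = A − (2)·I. We want v_3 with N^3 v_3 = 0 but N^2 v_3 ≠ 0; then v_{j-1} := N · v_j for j = 3, …, 2.

Pick v_3 = (1, 0, 0)ᵀ.
Then v_2 = N · v_3 = (-3, 5, 7)ᵀ.
Then v_1 = N · v_2 = (0, -6, -3)ᵀ.

Sanity check: (A − (2)·I) v_1 = (0, 0, 0)ᵀ = 0. ✓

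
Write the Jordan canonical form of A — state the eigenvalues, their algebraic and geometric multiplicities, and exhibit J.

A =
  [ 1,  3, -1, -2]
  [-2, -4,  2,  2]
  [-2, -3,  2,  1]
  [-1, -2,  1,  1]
J_3(0) ⊕ J_1(0)

The characteristic polynomial is
  det(x·I − A) = x^4

Eigenvalues and multiplicities (the geometric multiplicity of λ is n − rank(A − λI), which equals the number of Jordan blocks for λ):
  λ = 0: algebraic multiplicity = 4, geometric multiplicity = 2

Determining the block sizes for each eigenvalue:
  λ = 0: with am = 4 and gm = 2, the partition is not yet determined (e.g. several partitions of 4 into 2 parts exist). Let N = A − (0)·I. Computing rank(N^1) = 2, rank(N^2) = 1, rank(N^3) = 0; the number of blocks of size ≥ j is rank(N^{j−1}) − rank(N^j), giving [2, 1, 1]. So we have 1 block(s) of size 3, 1 block(s) of size 1 → block sizes [3, 1]

Assembling the blocks gives a Jordan form
J =
  [0, 1, 0, 0]
  [0, 0, 1, 0]
  [0, 0, 0, 0]
  [0, 0, 0, 0]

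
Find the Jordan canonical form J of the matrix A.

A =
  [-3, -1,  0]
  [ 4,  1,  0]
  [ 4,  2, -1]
J_2(-1) ⊕ J_1(-1)

The characteristic polynomial is
  det(x·I − A) = x^3 + 3*x^2 + 3*x + 1 = (x + 1)^3

Eigenvalues and multiplicities (the geometric multiplicity of λ is n − rank(A − λI), which equals the number of Jordan blocks for λ):
  λ = -1: algebraic multiplicity = 3, geometric multiplicity = 2

Determining the block sizes for each eigenvalue:
  λ = -1: 2 blocks summing to 3 forces exactly one block of size 2 and the rest size 1 → block sizes [2, 1]

Assembling the blocks gives a Jordan form
J =
  [-1,  1,  0]
  [ 0, -1,  0]
  [ 0,  0, -1]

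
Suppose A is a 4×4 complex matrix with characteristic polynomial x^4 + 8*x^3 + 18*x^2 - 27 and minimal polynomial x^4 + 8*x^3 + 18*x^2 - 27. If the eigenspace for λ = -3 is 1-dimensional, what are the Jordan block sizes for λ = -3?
Block sizes for λ = -3: [3]

Step 1 — from the characteristic polynomial, algebraic multiplicity of λ = -3 is 3. From dim ker(A − (-3)·I) = 1, there are exactly 1 Jordan blocks for λ = -3.
Step 2 — from the minimal polynomial, the factor (x + 3)^3 tells us the largest block for λ = -3 has size 3.
Step 3 — with total size 3, 1 blocks, and largest block 3, the block sizes (in nonincreasing order) are [3].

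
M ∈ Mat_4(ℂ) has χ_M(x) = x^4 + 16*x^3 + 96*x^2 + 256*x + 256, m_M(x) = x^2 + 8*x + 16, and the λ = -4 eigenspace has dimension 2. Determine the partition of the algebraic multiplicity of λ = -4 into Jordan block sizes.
Block sizes for λ = -4: [2, 2]

Step 1 — from the characteristic polynomial, algebraic multiplicity of λ = -4 is 4. From dim ker(M − (-4)·I) = 2, there are exactly 2 Jordan blocks for λ = -4.
Step 2 — from the minimal polynomial, the factor (x + 4)^2 tells us the largest block for λ = -4 has size 2.
Step 3 — with total size 4, 2 blocks, and largest block 2, the block sizes (in nonincreasing order) are [2, 2].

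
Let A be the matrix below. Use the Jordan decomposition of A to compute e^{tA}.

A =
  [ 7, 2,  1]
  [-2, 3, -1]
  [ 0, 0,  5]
e^{tA} =
  [2*t*exp(5*t) + exp(5*t), 2*t*exp(5*t), t*exp(5*t)]
  [-2*t*exp(5*t), -2*t*exp(5*t) + exp(5*t), -t*exp(5*t)]
  [0, 0, exp(5*t)]

Strategy: write A = P · J · P⁻¹ where J is a Jordan canonical form, so e^{tA} = P · e^{tJ} · P⁻¹, and e^{tJ} can be computed block-by-block.

A has Jordan form
J =
  [5, 1, 0]
  [0, 5, 0]
  [0, 0, 5]
(up to reordering of blocks).

Per-block formulas:
  For a 2×2 Jordan block J_2(5): exp(t · J_2(5)) = e^(5t)·(I + t·N), where N is the 2×2 nilpotent shift.
  For a 1×1 block at λ = 5: exp(t · [5]) = [e^(5t)].

After assembling e^{tJ} and conjugating by P, we get:

e^{tA} =
  [2*t*exp(5*t) + exp(5*t), 2*t*exp(5*t), t*exp(5*t)]
  [-2*t*exp(5*t), -2*t*exp(5*t) + exp(5*t), -t*exp(5*t)]
  [0, 0, exp(5*t)]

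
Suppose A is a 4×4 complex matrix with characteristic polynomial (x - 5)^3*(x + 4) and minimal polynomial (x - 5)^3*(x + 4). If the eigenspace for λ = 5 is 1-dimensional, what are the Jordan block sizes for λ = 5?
Block sizes for λ = 5: [3]

Step 1 — from the characteristic polynomial, algebraic multiplicity of λ = 5 is 3. From dim ker(A − (5)·I) = 1, there are exactly 1 Jordan blocks for λ = 5.
Step 2 — from the minimal polynomial, the factor (x − 5)^3 tells us the largest block for λ = 5 has size 3.
Step 3 — with total size 3, 1 blocks, and largest block 3, the block sizes (in nonincreasing order) are [3].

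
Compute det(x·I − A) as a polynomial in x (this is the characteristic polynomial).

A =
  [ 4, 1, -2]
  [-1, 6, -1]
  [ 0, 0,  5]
x^3 - 15*x^2 + 75*x - 125

Expanding det(x·I − A) (e.g. by cofactor expansion or by noting that A is similar to its Jordan form J, which has the same characteristic polynomial as A) gives
  χ_A(x) = x^3 - 15*x^2 + 75*x - 125
which factors as (x - 5)^3. The eigenvalues (with algebraic multiplicities) are λ = 5 with multiplicity 3.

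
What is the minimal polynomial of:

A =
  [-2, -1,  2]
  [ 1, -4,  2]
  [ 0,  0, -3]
x^2 + 6*x + 9

The characteristic polynomial is χ_A(x) = (x + 3)^3, so the eigenvalues are known. The minimal polynomial is
  m_A(x) = Π_λ (x − λ)^{k_λ}
where k_λ is the size of the *largest* Jordan block for λ (equivalently, the smallest k with (A − λI)^k v = 0 for every generalised eigenvector v of λ).

  λ = -3: largest Jordan block has size 2, contributing (x + 3)^2

So m_A(x) = (x + 3)^2 = x^2 + 6*x + 9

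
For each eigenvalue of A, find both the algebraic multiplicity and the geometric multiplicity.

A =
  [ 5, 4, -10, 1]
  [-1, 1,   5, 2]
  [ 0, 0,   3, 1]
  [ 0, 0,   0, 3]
λ = 3: alg = 4, geom = 2

Step 1 — factor the characteristic polynomial to read off the algebraic multiplicities:
  χ_A(x) = (x - 3)^4

Step 2 — compute geometric multiplicities via the rank-nullity identity g(λ) = n − rank(A − λI):
  rank(A − (3)·I) = 2, so dim ker(A − (3)·I) = n − 2 = 2

Summary:
  λ = 3: algebraic multiplicity = 4, geometric multiplicity = 2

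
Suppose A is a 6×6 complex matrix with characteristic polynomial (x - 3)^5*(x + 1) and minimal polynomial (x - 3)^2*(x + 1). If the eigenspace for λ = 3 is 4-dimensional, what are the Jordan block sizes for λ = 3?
Block sizes for λ = 3: [2, 1, 1, 1]

Step 1 — from the characteristic polynomial, algebraic multiplicity of λ = 3 is 5. From dim ker(A − (3)·I) = 4, there are exactly 4 Jordan blocks for λ = 3.
Step 2 — from the minimal polynomial, the factor (x − 3)^2 tells us the largest block for λ = 3 has size 2.
Step 3 — with total size 5, 4 blocks, and largest block 2, the block sizes (in nonincreasing order) are [2, 1, 1, 1].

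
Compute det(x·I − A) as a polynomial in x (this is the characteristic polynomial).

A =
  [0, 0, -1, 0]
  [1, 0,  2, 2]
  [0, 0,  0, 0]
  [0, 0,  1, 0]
x^4

Expanding det(x·I − A) (e.g. by cofactor expansion or by noting that A is similar to its Jordan form J, which has the same characteristic polynomial as A) gives
  χ_A(x) = x^4
which factors as x^4. The eigenvalues (with algebraic multiplicities) are λ = 0 with multiplicity 4.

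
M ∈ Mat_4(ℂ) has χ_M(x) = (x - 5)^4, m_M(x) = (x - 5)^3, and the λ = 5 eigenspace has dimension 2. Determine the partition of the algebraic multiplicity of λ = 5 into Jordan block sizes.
Block sizes for λ = 5: [3, 1]

Step 1 — from the characteristic polynomial, algebraic multiplicity of λ = 5 is 4. From dim ker(M − (5)·I) = 2, there are exactly 2 Jordan blocks for λ = 5.
Step 2 — from the minimal polynomial, the factor (x − 5)^3 tells us the largest block for λ = 5 has size 3.
Step 3 — with total size 4, 2 blocks, and largest block 3, the block sizes (in nonincreasing order) are [3, 1].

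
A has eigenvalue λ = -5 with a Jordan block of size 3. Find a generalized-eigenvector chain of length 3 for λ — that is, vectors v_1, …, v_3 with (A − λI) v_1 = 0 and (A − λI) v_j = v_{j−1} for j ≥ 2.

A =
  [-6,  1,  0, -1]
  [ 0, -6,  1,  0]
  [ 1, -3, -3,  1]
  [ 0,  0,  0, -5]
A Jordan chain for λ = -5 of length 3:
v_1 = (1, 1, 1, 0)ᵀ
v_2 = (-1, 0, 1, 0)ᵀ
v_3 = (1, 0, 0, 0)ᵀ

Let N = A − (-5)·I. We want v_3 with N^3 v_3 = 0 but N^2 v_3 ≠ 0; then v_{j-1} := N · v_j for j = 3, …, 2.

Pick v_3 = (1, 0, 0, 0)ᵀ.
Then v_2 = N · v_3 = (-1, 0, 1, 0)ᵀ.
Then v_1 = N · v_2 = (1, 1, 1, 0)ᵀ.

Sanity check: (A − (-5)·I) v_1 = (0, 0, 0, 0)ᵀ = 0. ✓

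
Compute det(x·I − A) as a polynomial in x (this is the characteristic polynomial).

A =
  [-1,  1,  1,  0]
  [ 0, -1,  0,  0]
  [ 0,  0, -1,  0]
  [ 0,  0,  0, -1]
x^4 + 4*x^3 + 6*x^2 + 4*x + 1

Expanding det(x·I − A) (e.g. by cofactor expansion or by noting that A is similar to its Jordan form J, which has the same characteristic polynomial as A) gives
  χ_A(x) = x^4 + 4*x^3 + 6*x^2 + 4*x + 1
which factors as (x + 1)^4. The eigenvalues (with algebraic multiplicities) are λ = -1 with multiplicity 4.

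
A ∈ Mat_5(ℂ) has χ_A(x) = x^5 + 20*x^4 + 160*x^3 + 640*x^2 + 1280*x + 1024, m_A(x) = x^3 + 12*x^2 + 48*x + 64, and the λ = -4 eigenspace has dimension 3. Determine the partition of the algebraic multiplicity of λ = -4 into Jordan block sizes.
Block sizes for λ = -4: [3, 1, 1]

Step 1 — from the characteristic polynomial, algebraic multiplicity of λ = -4 is 5. From dim ker(A − (-4)·I) = 3, there are exactly 3 Jordan blocks for λ = -4.
Step 2 — from the minimal polynomial, the factor (x + 4)^3 tells us the largest block for λ = -4 has size 3.
Step 3 — with total size 5, 3 blocks, and largest block 3, the block sizes (in nonincreasing order) are [3, 1, 1].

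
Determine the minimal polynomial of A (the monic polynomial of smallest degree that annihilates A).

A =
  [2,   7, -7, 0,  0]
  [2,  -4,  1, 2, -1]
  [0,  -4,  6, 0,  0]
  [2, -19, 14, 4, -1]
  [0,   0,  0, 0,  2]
x^3 - 6*x^2 + 12*x - 8

The characteristic polynomial is χ_A(x) = (x - 2)^5, so the eigenvalues are known. The minimal polynomial is
  m_A(x) = Π_λ (x − λ)^{k_λ}
where k_λ is the size of the *largest* Jordan block for λ (equivalently, the smallest k with (A − λI)^k v = 0 for every generalised eigenvector v of λ).

  λ = 2: largest Jordan block has size 3, contributing (x − 2)^3

So m_A(x) = (x - 2)^3 = x^3 - 6*x^2 + 12*x - 8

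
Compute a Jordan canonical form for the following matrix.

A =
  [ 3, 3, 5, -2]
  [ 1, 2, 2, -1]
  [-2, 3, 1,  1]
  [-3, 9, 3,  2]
J_2(2) ⊕ J_2(2)

The characteristic polynomial is
  det(x·I − A) = x^4 - 8*x^3 + 24*x^2 - 32*x + 16 = (x - 2)^4

Eigenvalues and multiplicities (the geometric multiplicity of λ is n − rank(A − λI), which equals the number of Jordan blocks for λ):
  λ = 2: algebraic multiplicity = 4, geometric multiplicity = 2

Determining the block sizes for each eigenvalue:
  λ = 2: with am = 4 and gm = 2, the partition is not yet determined (e.g. several partitions of 4 into 2 parts exist). Let N = A − (2)·I. Computing rank(N^1) = 2, rank(N^2) = 0; the number of blocks of size ≥ j is rank(N^{j−1}) − rank(N^j), giving [2, 2]. So we have 2 block(s) of size 2 → block sizes [2, 2]

Assembling the blocks gives a Jordan form
J =
  [2, 1, 0, 0]
  [0, 2, 0, 0]
  [0, 0, 2, 1]
  [0, 0, 0, 2]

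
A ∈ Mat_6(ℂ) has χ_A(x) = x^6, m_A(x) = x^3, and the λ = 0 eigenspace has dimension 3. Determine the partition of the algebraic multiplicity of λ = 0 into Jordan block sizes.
Block sizes for λ = 0: [3, 2, 1]

Step 1 — from the characteristic polynomial, algebraic multiplicity of λ = 0 is 6. From dim ker(A − (0)·I) = 3, there are exactly 3 Jordan blocks for λ = 0.
Step 2 — from the minimal polynomial, the factor (x − 0)^3 tells us the largest block for λ = 0 has size 3.
Step 3 — with total size 6, 3 blocks, and largest block 3, the block sizes (in nonincreasing order) are [3, 2, 1].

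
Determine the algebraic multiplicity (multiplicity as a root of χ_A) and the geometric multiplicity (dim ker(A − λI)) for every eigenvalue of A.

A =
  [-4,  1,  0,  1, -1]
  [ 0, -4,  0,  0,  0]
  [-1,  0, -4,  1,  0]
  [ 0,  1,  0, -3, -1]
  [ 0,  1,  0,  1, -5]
λ = -4: alg = 5, geom = 3

Step 1 — factor the characteristic polynomial to read off the algebraic multiplicities:
  χ_A(x) = (x + 4)^5

Step 2 — compute geometric multiplicities via the rank-nullity identity g(λ) = n − rank(A − λI):
  rank(A − (-4)·I) = 2, so dim ker(A − (-4)·I) = n − 2 = 3

Summary:
  λ = -4: algebraic multiplicity = 5, geometric multiplicity = 3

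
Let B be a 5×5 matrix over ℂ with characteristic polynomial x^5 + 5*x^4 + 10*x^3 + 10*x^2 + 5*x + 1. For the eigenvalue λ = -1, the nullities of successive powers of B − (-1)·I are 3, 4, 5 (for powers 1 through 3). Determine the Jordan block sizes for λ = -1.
Block sizes for λ = -1: [3, 1, 1]

From the dimensions of kernels of powers, the number of Jordan blocks of size at least j is d_j − d_{j−1} where d_j = dim ker(N^j) (with d_0 = 0). Computing the differences gives [3, 1, 1].
The number of blocks of size exactly k is (#blocks of size ≥ k) − (#blocks of size ≥ k + 1), so the partition is: 2 block(s) of size 1, 1 block(s) of size 3.
In nonincreasing order the block sizes are [3, 1, 1].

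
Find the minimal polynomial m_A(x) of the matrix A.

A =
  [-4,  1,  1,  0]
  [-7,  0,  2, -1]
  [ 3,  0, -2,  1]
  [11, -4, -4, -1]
x^3 + 5*x^2 + 8*x + 4

The characteristic polynomial is χ_A(x) = (x + 1)*(x + 2)^3, so the eigenvalues are known. The minimal polynomial is
  m_A(x) = Π_λ (x − λ)^{k_λ}
where k_λ is the size of the *largest* Jordan block for λ (equivalently, the smallest k with (A − λI)^k v = 0 for every generalised eigenvector v of λ).

  λ = -2: largest Jordan block has size 2, contributing (x + 2)^2
  λ = -1: largest Jordan block has size 1, contributing (x + 1)

So m_A(x) = (x + 1)*(x + 2)^2 = x^3 + 5*x^2 + 8*x + 4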